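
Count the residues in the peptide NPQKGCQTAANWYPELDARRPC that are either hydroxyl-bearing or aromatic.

Hydroxyl-bearing: S, T, Y. Aromatic: F, W, Y.
Hydroxyl-bearing residues here: T8, Y13 (2).
Aromatic residues here: W12, Y13 (2).
Y is in both groups, so the 1 Y residue must not be double-counted.
Total = 2 + 2 − 1 = 3.

3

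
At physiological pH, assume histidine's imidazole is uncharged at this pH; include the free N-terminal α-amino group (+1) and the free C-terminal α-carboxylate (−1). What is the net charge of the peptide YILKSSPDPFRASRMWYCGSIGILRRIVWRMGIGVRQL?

+6

At pH ~7.4 the Lys and Arg side chains are protonated (+1), the Asp and Glu side chains are deprotonated (−1), and with His taken as neutral all other side chains carry no charge.
Positive (K, R): K4, R11, R14, R25, R26, R30, R36 → +7.
Negative (D, E): D8 → −1.
The N-terminus (+1) and C-terminus (−1) cancel.
Net charge = (+7) + (−1) = +6.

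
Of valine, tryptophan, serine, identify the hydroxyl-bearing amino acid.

serine

The –OH-bearing residues are Ser, Thr (aliphatic alcohols), and Tyr (phenol).
Of the listed options, only serine belongs to this group.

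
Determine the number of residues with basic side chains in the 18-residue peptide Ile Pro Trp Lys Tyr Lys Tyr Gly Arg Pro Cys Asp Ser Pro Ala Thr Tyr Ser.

K, R, and H are the three residues with basic side chains (ε-amine, guanidinium, and imidazole respectively).
Matching residues: Lys4, Lys6, Arg9.

3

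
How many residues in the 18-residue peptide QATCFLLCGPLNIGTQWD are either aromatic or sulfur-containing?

4

Aromatic: F, W, Y. Sulfur-containing: C, M.
Aromatic residues here: F5, W17 (2).
Sulfur-containing residues here: C4, C8 (2).
The two groups share no amino acid, so total = 2 + 2 = 4.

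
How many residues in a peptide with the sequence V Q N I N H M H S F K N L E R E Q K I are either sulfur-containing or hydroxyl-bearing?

2

Sulfur-containing: C, M. Hydroxyl-bearing: S, T, Y.
Sulfur-containing residues here: M7 (1).
Hydroxyl-bearing residues here: S9 (1).
The two groups share no amino acid, so total = 1 + 1 = 2.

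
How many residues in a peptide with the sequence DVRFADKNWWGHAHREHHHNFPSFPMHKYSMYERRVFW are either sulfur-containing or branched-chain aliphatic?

4

Sulfur-containing: C, M. Branched-chain aliphatic: I, L, V.
Sulfur-containing residues here: M26, M31 (2).
Branched-chain aliphatic residues here: V2, V36 (2).
The two groups share no amino acid, so total = 2 + 2 = 4.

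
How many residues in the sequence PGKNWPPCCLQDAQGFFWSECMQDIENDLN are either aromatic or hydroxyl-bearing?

5

Aromatic: F, W, Y. Hydroxyl-bearing: S, T, Y.
Aromatic residues here: W5, F16, F17, W18 (4).
Hydroxyl-bearing residues here: S19 (1).
(Y belongs to both groups, but none appear in this sequence.) Total = 4 + 1 = 5.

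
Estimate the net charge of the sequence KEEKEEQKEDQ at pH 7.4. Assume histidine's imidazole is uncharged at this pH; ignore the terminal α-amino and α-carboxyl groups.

-3

Near pH 7.4, K and R contribute +1 each, D and E contribute −1 each, and every other side chain (His included, as stated) is uncharged.
Positive (K, R): K1, K4, K8 → +3.
Negative (D, E): E2, E3, E5, E6, E9, D10 → −6.
Net charge = (+3) + (−6) = −3.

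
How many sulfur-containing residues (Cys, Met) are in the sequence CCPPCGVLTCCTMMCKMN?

Matching residues: C1, C2, C5, C10, C11, M13, M14, C15, M17.

9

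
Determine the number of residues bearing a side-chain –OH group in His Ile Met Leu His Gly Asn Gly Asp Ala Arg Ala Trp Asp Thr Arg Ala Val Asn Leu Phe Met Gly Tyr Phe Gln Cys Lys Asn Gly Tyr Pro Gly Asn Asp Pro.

Serine (S), threonine (T), and tyrosine (Y) each carry a hydroxyl group on the side chain.
Matching residues: Thr15, Tyr24, Tyr31.

3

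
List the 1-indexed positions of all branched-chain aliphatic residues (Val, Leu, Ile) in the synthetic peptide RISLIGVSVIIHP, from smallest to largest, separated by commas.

2, 4, 5, 7, 9, 10, 11

Matching residues: I2, L4, I5, V7, V9, I10, I11.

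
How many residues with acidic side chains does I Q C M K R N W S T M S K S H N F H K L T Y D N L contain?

Only D (aspartate) and E (glutamate) carry a side-chain carboxylic acid.
Matching residues: D23.

1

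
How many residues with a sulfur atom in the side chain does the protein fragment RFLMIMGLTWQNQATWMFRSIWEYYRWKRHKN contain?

3

Only Cys (C) and Met (M) have a sulfur atom in the side chain.
Matching residues: M4, M6, M17.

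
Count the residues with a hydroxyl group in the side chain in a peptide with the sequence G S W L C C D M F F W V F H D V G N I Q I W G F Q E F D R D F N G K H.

1

Serine (S), threonine (T), and tyrosine (Y) each carry a hydroxyl group on the side chain.
Matching residues: S2.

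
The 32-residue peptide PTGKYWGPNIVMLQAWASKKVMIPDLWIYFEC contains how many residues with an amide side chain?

Only N (asparagine) and Q (glutamine) carry a side-chain carboxamide.
Matching residues: N9, Q14.

2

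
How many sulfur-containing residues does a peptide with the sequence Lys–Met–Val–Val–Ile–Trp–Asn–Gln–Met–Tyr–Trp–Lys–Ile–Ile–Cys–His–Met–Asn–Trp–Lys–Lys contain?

4

The sulfur-bearing residues are cysteine (–SH) and methionine (–S–CH₃).
Matching residues: Met2, Met9, Cys15, Met17.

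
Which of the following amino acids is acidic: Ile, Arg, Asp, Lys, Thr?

Asp

Aspartate (D) and glutamate (E) have carboxylic-acid side chains and are the acidic amino acids.
Of the listed options, only Asp belongs to this group.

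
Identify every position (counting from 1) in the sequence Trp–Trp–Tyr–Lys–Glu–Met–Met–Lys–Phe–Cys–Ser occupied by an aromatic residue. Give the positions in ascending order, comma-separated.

1, 2, 3, 9

Phenylalanine (F), tryptophan (W), and tyrosine (Y) have aromatic ring side chains.
Matching residues: Trp1, Trp2, Tyr3, Phe9.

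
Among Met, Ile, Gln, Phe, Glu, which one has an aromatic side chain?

Phe

The aromatic amino acids are Phe (F, benzyl), Trp (W, indole), and Tyr (Y, phenol).
Of the listed options, only Phe belongs to this group.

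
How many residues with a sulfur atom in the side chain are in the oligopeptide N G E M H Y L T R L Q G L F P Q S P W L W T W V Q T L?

1

Only Cys (C) and Met (M) have a sulfur atom in the side chain.
Matching residues: M4.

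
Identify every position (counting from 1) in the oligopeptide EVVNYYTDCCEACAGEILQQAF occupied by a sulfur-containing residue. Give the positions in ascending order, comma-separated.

9, 10, 13

Only Cys (C) and Met (M) have a sulfur atom in the side chain.
Matching residues: C9, C10, C13.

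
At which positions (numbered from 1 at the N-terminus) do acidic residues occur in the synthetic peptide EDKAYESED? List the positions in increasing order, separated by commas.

Aspartate (D) and glutamate (E) have carboxylic-acid side chains and are the acidic amino acids.
Matching residues: E1, D2, E6, E8, D9.

1, 2, 6, 8, 9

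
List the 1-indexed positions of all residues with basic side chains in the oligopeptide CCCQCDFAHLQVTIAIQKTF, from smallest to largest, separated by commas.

9, 18

The basic amino acids are Lys (K), Arg (R), and His (H).
Matching residues: H9, K18.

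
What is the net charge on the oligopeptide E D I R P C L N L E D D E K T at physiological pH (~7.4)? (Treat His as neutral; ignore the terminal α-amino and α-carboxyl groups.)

-4

Near pH 7.4, K and R contribute +1 each, D and E contribute −1 each, and every other side chain (His included, as stated) is uncharged.
Positive (K, R): R4, K14 → +2.
Negative (D, E): E1, D2, E10, D11, D12, E13 → −6.
Net charge = (+2) + (−6) = −4.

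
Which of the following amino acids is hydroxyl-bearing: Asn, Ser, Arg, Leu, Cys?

Serine (S), threonine (T), and tyrosine (Y) each carry a hydroxyl group on the side chain.
Of the listed options, only Ser belongs to this group.

Ser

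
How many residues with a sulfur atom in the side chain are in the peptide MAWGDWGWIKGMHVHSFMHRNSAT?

3

Cysteine (C, thiol) and methionine (M, thioether) are the two sulfur-containing amino acids.
Matching residues: M1, M12, M18.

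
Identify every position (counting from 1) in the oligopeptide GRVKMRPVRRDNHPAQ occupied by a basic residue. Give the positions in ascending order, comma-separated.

Matching residues: R2, K4, R6, R9, R10, H13.

2, 4, 6, 9, 10, 13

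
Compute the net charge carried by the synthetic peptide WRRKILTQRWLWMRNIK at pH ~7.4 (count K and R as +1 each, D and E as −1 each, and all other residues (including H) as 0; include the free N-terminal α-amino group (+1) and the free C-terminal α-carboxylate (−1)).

+6

Positive (K, R): R2, R3, K4, R9, R14, K17 → +6.
Negative (D, E): none → −0.
The N-terminus (+1) and C-terminus (−1) cancel.
Net charge = (+6) + (−0) = +6.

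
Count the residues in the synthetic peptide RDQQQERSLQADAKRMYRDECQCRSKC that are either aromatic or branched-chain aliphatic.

2

Aromatic: F, W, Y. Branched-chain aliphatic: I, L, V.
Aromatic residues here: Y17 (1).
Branched-chain aliphatic residues here: L9 (1).
The two groups share no amino acid, so total = 1 + 1 = 2.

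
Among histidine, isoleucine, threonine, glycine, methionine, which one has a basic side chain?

histidine

Lysine (K), arginine (R), and histidine (H) have basic, nitrogen-containing side chains.
Of the listed options, only histidine belongs to this group.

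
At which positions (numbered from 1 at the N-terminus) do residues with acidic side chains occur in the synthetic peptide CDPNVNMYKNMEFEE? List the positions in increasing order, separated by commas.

Aspartate (D) and glutamate (E) have carboxylic-acid side chains and are the acidic amino acids.
Matching residues: D2, E12, E14, E15.

2, 12, 14, 15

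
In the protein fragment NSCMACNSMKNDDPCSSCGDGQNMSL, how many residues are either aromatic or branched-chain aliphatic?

1

Aromatic: F, W, Y. Branched-chain aliphatic: I, L, V.
Aromatic residues here: none (0).
Branched-chain aliphatic residues here: L26 (1).
The two groups share no amino acid, so total = 0 + 1 = 1.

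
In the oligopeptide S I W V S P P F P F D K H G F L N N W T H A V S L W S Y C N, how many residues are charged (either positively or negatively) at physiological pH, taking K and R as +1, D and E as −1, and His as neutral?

2

Charged side chains at pH ~7.4: K, R (positive); D, E (negative).
Matching residues: D11, K12.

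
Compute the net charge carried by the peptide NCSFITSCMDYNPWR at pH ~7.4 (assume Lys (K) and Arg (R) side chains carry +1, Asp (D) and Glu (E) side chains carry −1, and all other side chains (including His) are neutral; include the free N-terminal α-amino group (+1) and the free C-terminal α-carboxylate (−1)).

Positive (K, R): R15 → +1.
Negative (D, E): D10 → −1.
The N-terminus (+1) and C-terminus (−1) cancel.
Net charge = (+1) + (−1) = 0.

0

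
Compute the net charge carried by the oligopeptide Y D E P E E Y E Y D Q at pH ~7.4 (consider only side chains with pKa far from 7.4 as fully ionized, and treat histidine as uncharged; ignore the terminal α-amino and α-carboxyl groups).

-6

At pH ~7.4 the Lys and Arg side chains are protonated (+1), the Asp and Glu side chains are deprotonated (−1), and with His taken as neutral all other side chains carry no charge.
Positive (K, R): none → +0.
Negative (D, E): D2, E3, E5, E6, E8, D10 → −6.
Net charge = (+0) + (−6) = −6.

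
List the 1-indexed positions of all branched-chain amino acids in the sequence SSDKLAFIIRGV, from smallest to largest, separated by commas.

V, L, and I make up the branched-chain aliphatic group.
Matching residues: L5, I8, I9, V12.

5, 8, 9, 12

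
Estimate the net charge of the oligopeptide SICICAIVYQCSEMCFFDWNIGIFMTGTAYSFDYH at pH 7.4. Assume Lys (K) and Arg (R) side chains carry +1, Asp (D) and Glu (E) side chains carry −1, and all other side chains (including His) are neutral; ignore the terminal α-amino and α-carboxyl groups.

Positive (K, R): none → +0.
Negative (D, E): E13, D18, D33 → −3.
Net charge = (+0) + (−3) = −3.

-3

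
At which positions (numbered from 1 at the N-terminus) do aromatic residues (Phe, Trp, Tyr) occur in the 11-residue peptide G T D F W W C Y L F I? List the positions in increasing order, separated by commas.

Matching residues: F4, W5, W6, Y8, F10.

4, 5, 6, 8, 10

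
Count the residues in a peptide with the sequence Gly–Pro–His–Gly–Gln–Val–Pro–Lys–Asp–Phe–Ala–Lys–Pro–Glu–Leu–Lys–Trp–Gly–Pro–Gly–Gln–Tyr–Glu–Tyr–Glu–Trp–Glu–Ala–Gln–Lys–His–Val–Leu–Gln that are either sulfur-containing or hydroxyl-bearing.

Sulfur-containing: C, M. Hydroxyl-bearing: S, T, Y.
Sulfur-containing residues here: none (0).
Hydroxyl-bearing residues here: Tyr22, Tyr24 (2).
The two groups share no amino acid, so total = 0 + 2 = 2.

2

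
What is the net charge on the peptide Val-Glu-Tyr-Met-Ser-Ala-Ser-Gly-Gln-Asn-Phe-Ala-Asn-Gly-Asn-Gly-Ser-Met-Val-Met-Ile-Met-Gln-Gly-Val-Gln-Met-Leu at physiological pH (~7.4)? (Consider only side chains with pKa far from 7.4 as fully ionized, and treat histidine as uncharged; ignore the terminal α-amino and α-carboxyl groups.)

The side chains ionized at physiological pH are Lys/Arg (+1) and Asp/Glu (−1); with His treated as neutral, nothing else contributes.
Positive (K, R): none → +0.
Negative (D, E): Glu2 → −1.
Net charge = (+0) + (−1) = −1.

-1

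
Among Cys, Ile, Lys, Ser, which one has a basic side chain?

K, R, and H are the three residues with basic side chains (ε-amine, guanidinium, and imidazole respectively).
Of the listed options, only Lys belongs to this group.

Lys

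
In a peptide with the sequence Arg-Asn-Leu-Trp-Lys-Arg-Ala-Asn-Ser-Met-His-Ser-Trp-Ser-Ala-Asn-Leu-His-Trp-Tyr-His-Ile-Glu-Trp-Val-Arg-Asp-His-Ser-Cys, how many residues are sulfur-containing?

2

Only Cys (C) and Met (M) have a sulfur atom in the side chain.
Matching residues: Met10, Cys30.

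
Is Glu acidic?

Yes

The acidic residues are Asp (D) and Glu (E), whose side chains end in a carboxylate group.
Glutamate is in this group.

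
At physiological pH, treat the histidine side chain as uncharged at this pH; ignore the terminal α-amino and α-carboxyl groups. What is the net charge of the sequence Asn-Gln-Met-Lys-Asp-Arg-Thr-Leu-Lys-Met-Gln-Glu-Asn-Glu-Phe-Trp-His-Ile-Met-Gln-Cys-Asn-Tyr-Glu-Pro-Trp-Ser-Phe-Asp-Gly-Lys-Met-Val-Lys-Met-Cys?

Near pH 7.4, K and R contribute +1 each, D and E contribute −1 each, and every other side chain (His included, as stated) is uncharged.
Positive (K, R): Lys4, Arg6, Lys9, Lys31, Lys34 → +5.
Negative (D, E): Asp5, Glu12, Glu14, Glu24, Asp29 → −5.
Net charge = (+5) + (−5) = 0.

0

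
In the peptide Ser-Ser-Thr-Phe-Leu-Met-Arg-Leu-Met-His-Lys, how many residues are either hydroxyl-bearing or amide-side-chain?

Hydroxyl-bearing: S, T, Y. Amide-side-chain: N, Q.
Hydroxyl-bearing residues here: Ser1, Ser2, Thr3 (3).
Amide-side-chain residues here: none (0).
The two groups share no amino acid, so total = 3 + 0 = 3.

3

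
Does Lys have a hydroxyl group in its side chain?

Serine (S), threonine (T), and tyrosine (Y) each carry a hydroxyl group on the side chain.
Lysine is not in this group.

No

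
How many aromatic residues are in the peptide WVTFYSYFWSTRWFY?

9

The aromatic amino acids are Phe (F, benzyl), Trp (W, indole), and Tyr (Y, phenol).
Matching residues: W1, F4, Y5, Y7, F8, W9, W13, F14, Y15.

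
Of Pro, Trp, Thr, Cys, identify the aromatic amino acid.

Trp

Phenylalanine (F), tryptophan (W), and tyrosine (Y) have aromatic ring side chains.
Of the listed options, only Trp belongs to this group.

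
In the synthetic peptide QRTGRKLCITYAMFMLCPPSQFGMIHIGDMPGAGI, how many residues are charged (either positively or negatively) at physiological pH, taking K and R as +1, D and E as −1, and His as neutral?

4

Charged side chains at pH ~7.4: K, R (positive); D, E (negative).
Matching residues: R2, R5, K6, D29.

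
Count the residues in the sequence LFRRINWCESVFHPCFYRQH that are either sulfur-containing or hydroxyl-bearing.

Sulfur-containing: C, M. Hydroxyl-bearing: S, T, Y.
Sulfur-containing residues here: C8, C15 (2).
Hydroxyl-bearing residues here: S10, Y17 (2).
The two groups share no amino acid, so total = 2 + 2 = 4.

4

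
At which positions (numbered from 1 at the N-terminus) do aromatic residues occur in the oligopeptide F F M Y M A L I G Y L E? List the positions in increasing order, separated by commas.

The aromatic amino acids are Phe (F, benzyl), Trp (W, indole), and Tyr (Y, phenol).
Matching residues: F1, F2, Y4, Y10.

1, 2, 4, 10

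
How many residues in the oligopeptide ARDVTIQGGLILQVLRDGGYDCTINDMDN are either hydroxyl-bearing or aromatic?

3

Hydroxyl-bearing: S, T, Y. Aromatic: F, W, Y.
Hydroxyl-bearing residues here: T5, Y20, T23 (3).
Aromatic residues here: Y20 (1).
Y is in both groups, so the 1 Y residue must not be double-counted.
Total = 3 + 1 − 1 = 3.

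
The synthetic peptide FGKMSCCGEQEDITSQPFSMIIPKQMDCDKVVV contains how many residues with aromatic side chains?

2

The aromatic amino acids are Phe (F, benzyl), Trp (W, indole), and Tyr (Y, phenol).
Matching residues: F1, F18.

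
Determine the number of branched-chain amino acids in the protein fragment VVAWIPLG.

4

The BCAAs are Val, Leu, and Ile — aliphatic side chains with a branch point.
Matching residues: V1, V2, I5, L7.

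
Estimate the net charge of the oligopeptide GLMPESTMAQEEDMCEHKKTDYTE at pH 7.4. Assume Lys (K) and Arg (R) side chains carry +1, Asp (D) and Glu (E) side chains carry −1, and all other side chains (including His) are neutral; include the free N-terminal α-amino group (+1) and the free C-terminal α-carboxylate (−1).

Positive (K, R): K18, K19 → +2.
Negative (D, E): E5, E11, E12, D13, E16, D21, E24 → −7.
The N-terminus (+1) and C-terminus (−1) cancel.
Net charge = (+2) + (−7) = −5.

-5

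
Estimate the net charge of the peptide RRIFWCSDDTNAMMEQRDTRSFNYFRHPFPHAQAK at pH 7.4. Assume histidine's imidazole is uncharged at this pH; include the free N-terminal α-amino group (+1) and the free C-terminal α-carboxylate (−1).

+2

Near pH 7.4, K and R contribute +1 each, D and E contribute −1 each, and every other side chain (His included, as stated) is uncharged.
Positive (K, R): R1, R2, R17, R20, R26, K35 → +6.
Negative (D, E): D8, D9, E15, D18 → −4.
The N-terminus (+1) and C-terminus (−1) cancel.
Net charge = (+6) + (−4) = +2.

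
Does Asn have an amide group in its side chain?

Yes

Asparagine (N) and glutamine (Q) have uncharged amide side chains.
Asparagine is in this group.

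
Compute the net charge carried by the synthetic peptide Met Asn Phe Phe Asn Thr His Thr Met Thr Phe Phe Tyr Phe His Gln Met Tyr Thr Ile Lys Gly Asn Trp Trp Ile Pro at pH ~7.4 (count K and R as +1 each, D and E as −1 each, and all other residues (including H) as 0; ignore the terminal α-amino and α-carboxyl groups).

+1

Positive (K, R): Lys21 → +1.
Negative (D, E): none → −0.
Net charge = (+1) + (−0) = +1.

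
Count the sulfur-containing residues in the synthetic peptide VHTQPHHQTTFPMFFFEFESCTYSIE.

The sulfur-bearing residues are cysteine (–SH) and methionine (–S–CH₃).
Matching residues: M13, C21.

2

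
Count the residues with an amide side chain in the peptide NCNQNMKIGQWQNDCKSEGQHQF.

Only N (asparagine) and Q (glutamine) carry a side-chain carboxamide.
Matching residues: N1, N3, Q4, N5, Q10, Q12, N13, Q20, Q22.

9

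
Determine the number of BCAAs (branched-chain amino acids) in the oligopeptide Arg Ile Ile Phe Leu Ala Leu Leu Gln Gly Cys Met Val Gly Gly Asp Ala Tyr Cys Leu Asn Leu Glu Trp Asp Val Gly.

9

V, L, and I make up the branched-chain aliphatic group.
Matching residues: Ile2, Ile3, Leu5, Leu7, Leu8, Val13, Leu20, Leu22, Val26.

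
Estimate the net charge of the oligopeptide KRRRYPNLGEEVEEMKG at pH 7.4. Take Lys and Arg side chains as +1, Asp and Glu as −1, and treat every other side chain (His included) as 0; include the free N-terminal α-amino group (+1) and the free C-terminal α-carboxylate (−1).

+1

Positive (K, R): K1, R2, R3, R4, K16 → +5.
Negative (D, E): E10, E11, E13, E14 → −4.
The N-terminus (+1) and C-terminus (−1) cancel.
Net charge = (+5) + (−4) = +1.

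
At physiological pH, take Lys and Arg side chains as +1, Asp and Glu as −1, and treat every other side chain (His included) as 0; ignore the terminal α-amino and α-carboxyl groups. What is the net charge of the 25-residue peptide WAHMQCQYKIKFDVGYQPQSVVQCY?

Positive (K, R): K9, K11 → +2.
Negative (D, E): D13 → −1.
Net charge = (+2) + (−1) = +1.

+1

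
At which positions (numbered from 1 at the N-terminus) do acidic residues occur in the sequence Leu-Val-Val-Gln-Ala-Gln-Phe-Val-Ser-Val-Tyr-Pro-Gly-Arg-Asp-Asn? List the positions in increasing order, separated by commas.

The acidic residues are Asp (D) and Glu (E), whose side chains end in a carboxylate group.
Matching residues: Asp15.

15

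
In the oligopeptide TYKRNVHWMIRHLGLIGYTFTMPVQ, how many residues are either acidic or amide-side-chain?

Acidic: D, E. Amide-side-chain: N, Q.
Acidic residues here: none (0).
Amide-side-chain residues here: N5, Q25 (2).
The two groups share no amino acid, so total = 0 + 2 = 2.

2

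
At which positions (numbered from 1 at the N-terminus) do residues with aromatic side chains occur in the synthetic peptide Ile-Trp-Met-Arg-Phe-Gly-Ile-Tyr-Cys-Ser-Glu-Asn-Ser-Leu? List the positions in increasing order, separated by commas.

2, 5, 8

The aromatic amino acids are Phe (F, benzyl), Trp (W, indole), and Tyr (Y, phenol).
Matching residues: Trp2, Phe5, Tyr8.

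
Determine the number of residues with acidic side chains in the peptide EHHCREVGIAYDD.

4

The acidic residues are Asp (D) and Glu (E), whose side chains end in a carboxylate group.
Matching residues: E1, E6, D12, D13.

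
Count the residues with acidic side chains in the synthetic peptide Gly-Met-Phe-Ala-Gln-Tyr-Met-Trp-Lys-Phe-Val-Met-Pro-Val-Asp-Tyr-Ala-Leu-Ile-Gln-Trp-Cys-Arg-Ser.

1

Aspartate (D) and glutamate (E) have carboxylic-acid side chains and are the acidic amino acids.
Matching residues: Asp15.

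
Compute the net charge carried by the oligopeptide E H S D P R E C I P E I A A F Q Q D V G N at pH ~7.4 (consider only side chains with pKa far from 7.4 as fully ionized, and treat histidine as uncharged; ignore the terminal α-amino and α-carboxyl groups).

At pH ~7.4 the Lys and Arg side chains are protonated (+1), the Asp and Glu side chains are deprotonated (−1), and with His taken as neutral all other side chains carry no charge.
Positive (K, R): R6 → +1.
Negative (D, E): E1, D4, E7, E11, D18 → −5.
Net charge = (+1) + (−5) = −4.

-4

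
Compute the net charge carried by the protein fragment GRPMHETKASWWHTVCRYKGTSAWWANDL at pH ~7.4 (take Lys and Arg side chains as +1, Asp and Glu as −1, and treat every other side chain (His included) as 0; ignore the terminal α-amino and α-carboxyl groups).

+2

Positive (K, R): R2, K8, R17, K19 → +4.
Negative (D, E): E6, D28 → −2.
Net charge = (+4) + (−2) = +2.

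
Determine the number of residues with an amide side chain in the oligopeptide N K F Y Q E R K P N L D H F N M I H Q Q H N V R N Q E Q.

10

Only N (asparagine) and Q (glutamine) carry a side-chain carboxamide.
Matching residues: N1, Q5, N10, N15, Q19, Q20, N22, N25, Q26, Q28.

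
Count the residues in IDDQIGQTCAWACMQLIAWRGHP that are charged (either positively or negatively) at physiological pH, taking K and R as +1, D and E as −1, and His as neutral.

3

Charged side chains at pH ~7.4: K, R (positive); D, E (negative).
Matching residues: D2, D3, R20.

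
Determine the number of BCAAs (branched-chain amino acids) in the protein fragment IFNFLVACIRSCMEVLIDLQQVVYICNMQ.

The BCAAs are Val, Leu, and Ile — aliphatic side chains with a branch point.
Matching residues: I1, L5, V6, I9, V15, L16, I17, L19, V22, V23, I25.

11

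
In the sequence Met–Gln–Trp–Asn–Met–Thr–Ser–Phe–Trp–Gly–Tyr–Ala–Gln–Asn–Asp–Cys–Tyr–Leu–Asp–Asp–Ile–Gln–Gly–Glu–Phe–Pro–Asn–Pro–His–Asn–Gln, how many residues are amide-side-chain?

Only N (asparagine) and Q (glutamine) carry a side-chain carboxamide.
Matching residues: Gln2, Asn4, Gln13, Asn14, Gln22, Asn27, Asn30, Gln31.

8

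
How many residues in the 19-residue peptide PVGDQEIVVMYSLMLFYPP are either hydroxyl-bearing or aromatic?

Hydroxyl-bearing: S, T, Y. Aromatic: F, W, Y.
Hydroxyl-bearing residues here: Y11, S12, Y17 (3).
Aromatic residues here: Y11, F16, Y17 (3).
Y is in both groups, so the 2 Y residues must not be double-counted.
Total = 3 + 3 − 2 = 4.

4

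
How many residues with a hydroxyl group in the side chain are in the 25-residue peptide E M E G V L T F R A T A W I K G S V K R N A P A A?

Serine (S), threonine (T), and tyrosine (Y) each carry a hydroxyl group on the side chain.
Matching residues: T7, T11, S17.

3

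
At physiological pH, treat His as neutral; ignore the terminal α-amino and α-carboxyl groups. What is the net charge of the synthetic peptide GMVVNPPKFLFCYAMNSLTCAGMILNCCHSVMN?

+1

Near pH 7.4, K and R contribute +1 each, D and E contribute −1 each, and every other side chain (His included, as stated) is uncharged.
Positive (K, R): K8 → +1.
Negative (D, E): none → −0.
Net charge = (+1) + (−0) = +1.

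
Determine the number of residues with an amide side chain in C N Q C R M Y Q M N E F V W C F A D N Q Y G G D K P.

Only N (asparagine) and Q (glutamine) carry a side-chain carboxamide.
Matching residues: N2, Q3, Q8, N10, N19, Q20.

6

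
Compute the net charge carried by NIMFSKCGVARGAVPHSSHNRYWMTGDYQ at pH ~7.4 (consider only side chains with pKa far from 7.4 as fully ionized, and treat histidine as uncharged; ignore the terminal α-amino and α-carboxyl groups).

The side chains ionized at physiological pH are Lys/Arg (+1) and Asp/Glu (−1); with His treated as neutral, nothing else contributes.
Positive (K, R): K6, R11, R21 → +3.
Negative (D, E): D27 → −1.
Net charge = (+3) + (−1) = +2.

+2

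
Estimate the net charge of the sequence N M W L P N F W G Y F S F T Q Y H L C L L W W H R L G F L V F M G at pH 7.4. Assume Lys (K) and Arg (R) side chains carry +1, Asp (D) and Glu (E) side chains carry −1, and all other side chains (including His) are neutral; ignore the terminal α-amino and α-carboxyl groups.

Positive (K, R): R25 → +1.
Negative (D, E): none → −0.
Net charge = (+1) + (−0) = +1.

+1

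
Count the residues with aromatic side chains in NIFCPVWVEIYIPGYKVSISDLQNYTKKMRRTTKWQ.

F, W, and Y each carry an aromatic ring on the side chain.
Matching residues: F3, W7, Y11, Y15, Y25, W35.

6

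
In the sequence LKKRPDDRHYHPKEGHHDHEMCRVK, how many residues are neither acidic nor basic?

Acidic: D, E. Basic: K, R, H. All other residues are neither.
Matching residues: L1, P5, Y10, P12, G15, M21, C22, V24.

8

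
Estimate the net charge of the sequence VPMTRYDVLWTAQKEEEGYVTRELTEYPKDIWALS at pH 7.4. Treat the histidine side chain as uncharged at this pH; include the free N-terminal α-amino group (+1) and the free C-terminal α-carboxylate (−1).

Near pH 7.4, K and R contribute +1 each, D and E contribute −1 each, and every other side chain (His included, as stated) is uncharged.
Positive (K, R): R5, K14, R22, K29 → +4.
Negative (D, E): D7, E15, E16, E17, E23, E26, D30 → −7.
The N-terminus (+1) and C-terminus (−1) cancel.
Net charge = (+4) + (−7) = −3.

-3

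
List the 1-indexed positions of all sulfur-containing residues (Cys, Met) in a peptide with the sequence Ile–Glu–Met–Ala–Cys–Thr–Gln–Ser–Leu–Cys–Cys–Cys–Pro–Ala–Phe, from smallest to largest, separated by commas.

Matching residues: Met3, Cys5, Cys10, Cys11, Cys12.

3, 5, 10, 11, 12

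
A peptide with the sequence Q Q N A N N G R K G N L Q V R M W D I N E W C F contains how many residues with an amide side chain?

8

Only N (asparagine) and Q (glutamine) carry a side-chain carboxamide.
Matching residues: Q1, Q2, N3, N5, N6, N11, Q13, N20.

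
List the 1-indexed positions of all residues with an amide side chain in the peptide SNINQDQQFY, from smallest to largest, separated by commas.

Asparagine (N) and glutamine (Q) have uncharged amide side chains.
Matching residues: N2, N4, Q5, Q7, Q8.

2, 4, 5, 7, 8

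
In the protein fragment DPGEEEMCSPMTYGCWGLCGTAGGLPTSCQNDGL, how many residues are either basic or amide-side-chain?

2

Basic: H, K, R. Amide-side-chain: N, Q.
Basic residues here: none (0).
Amide-side-chain residues here: Q30, N31 (2).
The two groups share no amino acid, so total = 0 + 2 = 2.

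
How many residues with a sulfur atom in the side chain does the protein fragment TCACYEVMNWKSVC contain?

4

Only Cys (C) and Met (M) have a sulfur atom in the side chain.
Matching residues: C2, C4, M8, C14.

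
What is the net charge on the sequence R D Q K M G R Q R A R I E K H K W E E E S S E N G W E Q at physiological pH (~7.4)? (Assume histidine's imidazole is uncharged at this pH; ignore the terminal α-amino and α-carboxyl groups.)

Near pH 7.4, K and R contribute +1 each, D and E contribute −1 each, and every other side chain (His included, as stated) is uncharged.
Positive (K, R): R1, K4, R7, R9, R11, K14, K16 → +7.
Negative (D, E): D2, E13, E18, E19, E20, E23, E27 → −7.
Net charge = (+7) + (−7) = 0.

0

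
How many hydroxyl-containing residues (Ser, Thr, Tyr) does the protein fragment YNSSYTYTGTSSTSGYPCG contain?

13

Matching residues: Y1, S3, S4, Y5, T6, Y7, T8, T10, S11, S12, T13, S14, Y16.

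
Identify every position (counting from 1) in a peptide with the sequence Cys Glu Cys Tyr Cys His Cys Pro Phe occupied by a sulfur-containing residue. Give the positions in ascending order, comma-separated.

Matching residues: Cys1, Cys3, Cys5, Cys7.

1, 3, 5, 7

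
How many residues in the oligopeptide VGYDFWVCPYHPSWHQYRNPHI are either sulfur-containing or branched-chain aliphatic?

4

Sulfur-containing: C, M. Branched-chain aliphatic: I, L, V.
Sulfur-containing residues here: C8 (1).
Branched-chain aliphatic residues here: V1, V7, I22 (3).
The two groups share no amino acid, so total = 1 + 3 = 4.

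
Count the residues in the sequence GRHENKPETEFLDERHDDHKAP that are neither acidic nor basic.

8

Acidic: D, E. Basic: K, R, H. All other residues are neither.
Matching residues: G1, N5, P7, T9, F11, L12, A21, P22.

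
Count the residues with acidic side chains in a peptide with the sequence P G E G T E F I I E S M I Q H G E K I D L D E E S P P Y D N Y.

Aspartate (D) and glutamate (E) have carboxylic-acid side chains and are the acidic amino acids.
Matching residues: E3, E6, E10, E17, D20, D22, E23, E24, D29.

9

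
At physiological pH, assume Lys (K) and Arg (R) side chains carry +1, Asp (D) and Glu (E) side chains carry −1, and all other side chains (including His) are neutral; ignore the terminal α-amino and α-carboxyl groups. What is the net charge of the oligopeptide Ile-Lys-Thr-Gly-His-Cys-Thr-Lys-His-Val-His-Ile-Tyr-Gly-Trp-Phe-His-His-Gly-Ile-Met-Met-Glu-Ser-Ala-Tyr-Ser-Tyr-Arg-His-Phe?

Positive (K, R): Lys2, Lys8, Arg29 → +3.
Negative (D, E): Glu23 → −1.
Net charge = (+3) + (−1) = +2.

+2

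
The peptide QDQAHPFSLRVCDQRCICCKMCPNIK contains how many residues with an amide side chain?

Asparagine (N) and glutamine (Q) have uncharged amide side chains.
Matching residues: Q1, Q3, Q14, N24.

4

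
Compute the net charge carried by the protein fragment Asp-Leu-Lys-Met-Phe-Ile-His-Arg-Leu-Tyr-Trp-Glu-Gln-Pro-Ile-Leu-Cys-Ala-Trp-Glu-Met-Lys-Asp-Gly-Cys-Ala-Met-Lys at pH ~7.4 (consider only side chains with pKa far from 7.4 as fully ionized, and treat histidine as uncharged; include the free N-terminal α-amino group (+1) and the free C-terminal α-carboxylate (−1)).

Near pH 7.4, K and R contribute +1 each, D and E contribute −1 each, and every other side chain (His included, as stated) is uncharged.
Positive (K, R): Lys3, Arg8, Lys22, Lys28 → +4.
Negative (D, E): Asp1, Glu12, Glu20, Asp23 → −4.
The N-terminus (+1) and C-terminus (−1) cancel.
Net charge = (+4) + (−4) = 0.

0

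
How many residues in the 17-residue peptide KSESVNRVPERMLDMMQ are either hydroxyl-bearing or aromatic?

Hydroxyl-bearing: S, T, Y. Aromatic: F, W, Y.
Hydroxyl-bearing residues here: S2, S4 (2).
Aromatic residues here: none (0).
(Y belongs to both groups, but none appear in this sequence.) Total = 2 + 0 = 2.

2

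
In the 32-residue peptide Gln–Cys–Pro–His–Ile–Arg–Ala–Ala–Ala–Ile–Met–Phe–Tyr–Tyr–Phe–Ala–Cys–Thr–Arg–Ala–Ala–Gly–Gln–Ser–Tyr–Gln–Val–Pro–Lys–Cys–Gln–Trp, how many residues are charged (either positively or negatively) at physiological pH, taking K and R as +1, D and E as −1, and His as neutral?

Charged side chains at pH ~7.4: K, R (positive); D, E (negative).
Matching residues: Arg6, Arg19, Lys29.

3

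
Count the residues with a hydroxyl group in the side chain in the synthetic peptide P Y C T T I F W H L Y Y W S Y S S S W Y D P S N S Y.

S, T, and Y are the three residues with a side-chain hydroxyl.
Matching residues: Y2, T4, T5, Y11, Y12, S14, Y15, S16, S17, S18, Y20, S23, S25, Y26.

14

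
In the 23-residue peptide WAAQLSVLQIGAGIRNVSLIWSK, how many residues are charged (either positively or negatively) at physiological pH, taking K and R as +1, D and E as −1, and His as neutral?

2

Charged side chains at pH ~7.4: K, R (positive); D, E (negative).
Matching residues: R15, K23.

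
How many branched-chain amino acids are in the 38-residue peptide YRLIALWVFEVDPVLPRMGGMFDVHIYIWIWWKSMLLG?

13

The BCAAs are Val, Leu, and Ile — aliphatic side chains with a branch point.
Matching residues: L3, I4, L6, V8, V11, V14, L15, V24, I26, I28, I30, L36, L37.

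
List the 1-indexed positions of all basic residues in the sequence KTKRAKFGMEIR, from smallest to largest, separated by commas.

K, R, and H are the three residues with basic side chains (ε-amine, guanidinium, and imidazole respectively).
Matching residues: K1, K3, R4, K6, R12.

1, 3, 4, 6, 12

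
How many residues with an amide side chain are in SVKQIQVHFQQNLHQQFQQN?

Only N (asparagine) and Q (glutamine) carry a side-chain carboxamide.
Matching residues: Q4, Q6, Q10, Q11, N12, Q15, Q16, Q18, Q19, N20.

10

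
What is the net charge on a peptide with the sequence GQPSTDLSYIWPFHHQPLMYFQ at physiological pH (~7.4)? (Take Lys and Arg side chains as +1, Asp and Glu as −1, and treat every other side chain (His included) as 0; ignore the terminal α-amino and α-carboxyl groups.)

-1

Positive (K, R): none → +0.
Negative (D, E): D6 → −1.
Net charge = (+0) + (−1) = −1.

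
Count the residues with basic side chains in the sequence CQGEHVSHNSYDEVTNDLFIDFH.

The basic amino acids are Lys (K), Arg (R), and His (H).
Matching residues: H5, H8, H23.

3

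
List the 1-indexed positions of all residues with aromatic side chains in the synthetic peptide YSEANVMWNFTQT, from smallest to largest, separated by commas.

Phenylalanine (F), tryptophan (W), and tyrosine (Y) have aromatic ring side chains.
Matching residues: Y1, W8, F10.

1, 8, 10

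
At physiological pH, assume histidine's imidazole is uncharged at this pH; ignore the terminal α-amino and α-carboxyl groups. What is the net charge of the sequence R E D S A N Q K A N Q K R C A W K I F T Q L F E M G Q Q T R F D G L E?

+1

The side chains ionized at physiological pH are Lys/Arg (+1) and Asp/Glu (−1); with His treated as neutral, nothing else contributes.
Positive (K, R): R1, K8, K12, R13, K17, R30 → +6.
Negative (D, E): E2, D3, E24, D32, E35 → −5.
Net charge = (+6) + (−5) = +1.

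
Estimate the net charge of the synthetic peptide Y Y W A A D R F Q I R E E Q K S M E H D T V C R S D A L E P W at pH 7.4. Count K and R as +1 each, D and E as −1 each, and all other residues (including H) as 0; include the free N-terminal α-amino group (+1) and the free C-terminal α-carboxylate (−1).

Positive (K, R): R7, R11, K15, R24 → +4.
Negative (D, E): D6, E12, E13, E18, D20, D26, E29 → −7.
The N-terminus (+1) and C-terminus (−1) cancel.
Net charge = (+4) + (−7) = −3.

-3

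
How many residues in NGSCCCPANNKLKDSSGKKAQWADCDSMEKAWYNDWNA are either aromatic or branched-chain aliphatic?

Aromatic: F, W, Y. Branched-chain aliphatic: I, L, V.
Aromatic residues here: W22, W32, Y33, W36 (4).
Branched-chain aliphatic residues here: L12 (1).
The two groups share no amino acid, so total = 4 + 1 = 5.

5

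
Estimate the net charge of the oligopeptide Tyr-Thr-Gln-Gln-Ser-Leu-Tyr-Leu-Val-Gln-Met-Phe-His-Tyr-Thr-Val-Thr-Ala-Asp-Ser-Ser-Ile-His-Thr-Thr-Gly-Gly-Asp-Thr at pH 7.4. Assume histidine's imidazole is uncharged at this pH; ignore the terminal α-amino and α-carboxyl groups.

-2

The side chains ionized at physiological pH are Lys/Arg (+1) and Asp/Glu (−1); with His treated as neutral, nothing else contributes.
Positive (K, R): none → +0.
Negative (D, E): Asp19, Asp28 → −2.
Net charge = (+0) + (−2) = −2.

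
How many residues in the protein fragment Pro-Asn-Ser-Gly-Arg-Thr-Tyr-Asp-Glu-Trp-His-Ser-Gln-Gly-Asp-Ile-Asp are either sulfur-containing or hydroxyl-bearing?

4

Sulfur-containing: C, M. Hydroxyl-bearing: S, T, Y.
Sulfur-containing residues here: none (0).
Hydroxyl-bearing residues here: Ser3, Thr6, Tyr7, Ser12 (4).
The two groups share no amino acid, so total = 0 + 4 = 4.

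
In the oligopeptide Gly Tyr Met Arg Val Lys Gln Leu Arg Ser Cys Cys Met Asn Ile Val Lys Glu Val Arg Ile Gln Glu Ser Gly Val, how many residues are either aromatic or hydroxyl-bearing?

3

Aromatic: F, W, Y. Hydroxyl-bearing: S, T, Y.
Aromatic residues here: Tyr2 (1).
Hydroxyl-bearing residues here: Tyr2, Ser10, Ser24 (3).
Y is in both groups, so the 1 Y residue must not be double-counted.
Total = 1 + 3 − 1 = 3.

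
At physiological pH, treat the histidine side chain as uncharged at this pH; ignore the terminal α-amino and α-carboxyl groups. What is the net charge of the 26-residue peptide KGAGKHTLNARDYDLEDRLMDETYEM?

-3

At pH ~7.4 the Lys and Arg side chains are protonated (+1), the Asp and Glu side chains are deprotonated (−1), and with His taken as neutral all other side chains carry no charge.
Positive (K, R): K1, K5, R11, R18 → +4.
Negative (D, E): D12, D14, E16, D17, D21, E22, E25 → −7.
Net charge = (+4) + (−7) = −3.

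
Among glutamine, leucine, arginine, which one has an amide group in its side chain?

The amide-side-chain residues are Asn (N) and Gln (Q).
Of the listed options, only glutamine belongs to this group.

glutamine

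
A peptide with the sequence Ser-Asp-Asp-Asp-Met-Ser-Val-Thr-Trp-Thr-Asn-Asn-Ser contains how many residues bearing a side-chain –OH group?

S, T, and Y are the three residues with a side-chain hydroxyl.
Matching residues: Ser1, Ser6, Thr8, Thr10, Ser13.

5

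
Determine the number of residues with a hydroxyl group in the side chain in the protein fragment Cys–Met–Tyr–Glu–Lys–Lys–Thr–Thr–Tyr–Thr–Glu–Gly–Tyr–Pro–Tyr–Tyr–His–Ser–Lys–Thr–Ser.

11

S, T, and Y are the three residues with a side-chain hydroxyl.
Matching residues: Tyr3, Thr7, Thr8, Tyr9, Thr10, Tyr13, Tyr15, Tyr16, Ser18, Thr20, Ser21.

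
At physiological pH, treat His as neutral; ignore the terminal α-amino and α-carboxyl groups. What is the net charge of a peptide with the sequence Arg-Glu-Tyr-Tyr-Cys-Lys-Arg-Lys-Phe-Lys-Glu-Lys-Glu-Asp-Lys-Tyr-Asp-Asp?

+1

Near pH 7.4, K and R contribute +1 each, D and E contribute −1 each, and every other side chain (His included, as stated) is uncharged.
Positive (K, R): Arg1, Lys6, Arg7, Lys8, Lys10, Lys12, Lys15 → +7.
Negative (D, E): Glu2, Glu11, Glu13, Asp14, Asp17, Asp18 → −6.
Net charge = (+7) + (−6) = +1.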